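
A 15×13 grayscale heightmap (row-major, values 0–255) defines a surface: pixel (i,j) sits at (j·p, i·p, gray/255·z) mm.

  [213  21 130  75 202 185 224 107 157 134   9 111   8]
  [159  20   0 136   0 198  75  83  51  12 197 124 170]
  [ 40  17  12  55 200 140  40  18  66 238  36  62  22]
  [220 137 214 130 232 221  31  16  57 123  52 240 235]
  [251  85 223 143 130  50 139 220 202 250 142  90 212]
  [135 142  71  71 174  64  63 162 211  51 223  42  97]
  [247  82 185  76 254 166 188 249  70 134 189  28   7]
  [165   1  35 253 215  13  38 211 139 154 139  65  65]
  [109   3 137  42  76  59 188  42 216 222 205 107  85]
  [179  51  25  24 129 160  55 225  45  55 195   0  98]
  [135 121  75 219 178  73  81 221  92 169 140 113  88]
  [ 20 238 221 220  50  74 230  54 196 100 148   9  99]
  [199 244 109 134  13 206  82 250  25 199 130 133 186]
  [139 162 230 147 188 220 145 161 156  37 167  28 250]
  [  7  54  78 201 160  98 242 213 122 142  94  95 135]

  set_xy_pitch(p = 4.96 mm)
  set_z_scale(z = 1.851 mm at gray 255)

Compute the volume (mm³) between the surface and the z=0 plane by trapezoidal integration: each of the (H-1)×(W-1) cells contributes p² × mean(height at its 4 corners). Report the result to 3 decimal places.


3721.178

height_mm = gray/255 × 1.851; cell vol = 4.96² × mean(4 corners)
unit = 4.96² × 1.851 / (4×255) = 0.0446447 mm³ per gray-sum
row 0: Σ corner-gray over 12 cells = 5052  → 225.5449
row 1: Σ corner-gray over 12 cells = 3951  → 176.3911
row 2: Σ corner-gray over 12 cells = 5191  → 231.7505
row 3: Σ corner-gray over 12 cells = 7172  → 320.1916
row 4: Σ corner-gray over 12 cells = 6591  → 294.2530
row 5: Σ corner-gray over 12 cells = 6276  → 280.1899
row 6: Σ corner-gray over 12 cells = 6252  → 279.1185
row 7: Σ corner-gray over 12 cells = 5544  → 247.5100
row 8: Σ corner-gray over 12 cells = 4993  → 222.9108
row 9: Σ corner-gray over 12 cells = 5392  → 240.7241
row 10: Σ corner-gray over 12 cells = 6386  → 285.1009
row 11: Σ corner-gray over 12 cells = 6634  → 296.1727
row 12: Σ corner-gray over 12 cells = 7106  → 317.2450
row 13: Σ corner-gray over 12 cells = 6811  → 304.0748
Σ rows: total corner-gray = 83351  → 3721.1777 mm³


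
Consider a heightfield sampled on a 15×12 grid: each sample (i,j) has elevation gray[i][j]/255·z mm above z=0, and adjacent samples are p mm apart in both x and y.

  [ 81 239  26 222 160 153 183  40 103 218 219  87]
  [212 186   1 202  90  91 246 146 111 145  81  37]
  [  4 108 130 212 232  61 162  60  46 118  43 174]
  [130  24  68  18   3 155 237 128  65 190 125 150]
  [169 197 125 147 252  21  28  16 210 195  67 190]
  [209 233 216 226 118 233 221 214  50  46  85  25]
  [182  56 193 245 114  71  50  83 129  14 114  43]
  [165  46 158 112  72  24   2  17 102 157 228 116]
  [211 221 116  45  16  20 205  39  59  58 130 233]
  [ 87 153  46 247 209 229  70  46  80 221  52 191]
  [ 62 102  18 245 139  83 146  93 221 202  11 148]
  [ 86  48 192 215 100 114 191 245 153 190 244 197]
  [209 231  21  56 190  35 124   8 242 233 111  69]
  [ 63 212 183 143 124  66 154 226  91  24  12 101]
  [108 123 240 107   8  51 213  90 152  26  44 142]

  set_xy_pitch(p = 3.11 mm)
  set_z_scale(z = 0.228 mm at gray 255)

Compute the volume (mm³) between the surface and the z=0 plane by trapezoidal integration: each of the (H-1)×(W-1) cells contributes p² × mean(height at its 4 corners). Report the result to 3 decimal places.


166.176

height_mm = gray/255 × 0.228; cell vol = 3.11² × mean(4 corners)
unit = 3.11² × 0.228 / (4×255) = 0.002162 mm³ per gray-sum
row 0: Σ corner-gray over 11 cells = 6141  → 13.2768
row 1: Σ corner-gray over 11 cells = 5369  → 11.6078
row 2: Σ corner-gray over 11 cells = 4828  → 10.4381
row 3: Σ corner-gray over 11 cells = 5181  → 11.2013
row 4: Σ corner-gray over 11 cells = 6393  → 13.8217
row 5: Σ corner-gray over 11 cells = 5881  → 12.7147
row 6: Σ corner-gray over 11 cells = 4480  → 9.6858
row 7: Σ corner-gray over 11 cells = 4379  → 9.4674
row 8: Σ corner-gray over 11 cells = 5246  → 11.3418
row 9: Σ corner-gray over 11 cells = 5714  → 12.3537
row 10: Σ corner-gray over 11 cells = 6397  → 13.8303
row 11: Σ corner-gray over 11 cells = 6447  → 13.9384
row 12: Σ corner-gray over 11 cells = 5414  → 11.7051
row 13: Σ corner-gray over 11 cells = 4992  → 10.7927
Σ rows: total corner-gray = 76862  → 166.1756 mm³


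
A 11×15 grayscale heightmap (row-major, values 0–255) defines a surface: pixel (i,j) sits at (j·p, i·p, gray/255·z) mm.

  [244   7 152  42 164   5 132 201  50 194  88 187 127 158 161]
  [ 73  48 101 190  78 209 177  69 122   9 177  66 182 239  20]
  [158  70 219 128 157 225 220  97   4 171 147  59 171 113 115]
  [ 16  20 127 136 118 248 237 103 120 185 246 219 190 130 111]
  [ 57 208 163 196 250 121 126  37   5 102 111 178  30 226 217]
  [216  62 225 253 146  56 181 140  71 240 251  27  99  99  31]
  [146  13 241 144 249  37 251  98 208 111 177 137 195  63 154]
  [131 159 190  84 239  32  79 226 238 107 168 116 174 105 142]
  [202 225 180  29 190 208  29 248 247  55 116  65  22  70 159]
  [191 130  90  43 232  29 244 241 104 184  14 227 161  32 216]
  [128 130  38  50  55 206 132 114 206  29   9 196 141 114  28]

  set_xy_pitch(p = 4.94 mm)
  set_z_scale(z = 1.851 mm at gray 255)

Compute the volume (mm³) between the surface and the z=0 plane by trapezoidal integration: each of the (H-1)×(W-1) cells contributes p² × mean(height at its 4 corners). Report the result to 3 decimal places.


height_mm = gray/255 × 1.851; cell vol = 4.94² × mean(4 corners)
unit = 4.94² × 1.851 / (4×255) = 0.0442854 mm³ per gray-sum
row 0: Σ corner-gray over 14 cells = 6846  → 303.1776
row 1: Σ corner-gray over 14 cells = 7262  → 321.6003
row 2: Σ corner-gray over 14 cells = 8120  → 359.5971
row 3: Σ corner-gray over 14 cells = 8065  → 357.1614
row 4: Σ corner-gray over 14 cells = 7727  → 342.1929
row 5: Σ corner-gray over 14 cells = 8095  → 358.4900
row 6: Σ corner-gray over 14 cells = 8255  → 365.5756
row 7: Σ corner-gray over 14 cells = 7836  → 347.0201
row 8: Σ corner-gray over 14 cells = 7598  → 336.4801
row 9: Σ corner-gray over 14 cells = 6865  → 304.0190
Σ rows: total corner-gray = 76669  → 3395.3140 mm³

3395.314


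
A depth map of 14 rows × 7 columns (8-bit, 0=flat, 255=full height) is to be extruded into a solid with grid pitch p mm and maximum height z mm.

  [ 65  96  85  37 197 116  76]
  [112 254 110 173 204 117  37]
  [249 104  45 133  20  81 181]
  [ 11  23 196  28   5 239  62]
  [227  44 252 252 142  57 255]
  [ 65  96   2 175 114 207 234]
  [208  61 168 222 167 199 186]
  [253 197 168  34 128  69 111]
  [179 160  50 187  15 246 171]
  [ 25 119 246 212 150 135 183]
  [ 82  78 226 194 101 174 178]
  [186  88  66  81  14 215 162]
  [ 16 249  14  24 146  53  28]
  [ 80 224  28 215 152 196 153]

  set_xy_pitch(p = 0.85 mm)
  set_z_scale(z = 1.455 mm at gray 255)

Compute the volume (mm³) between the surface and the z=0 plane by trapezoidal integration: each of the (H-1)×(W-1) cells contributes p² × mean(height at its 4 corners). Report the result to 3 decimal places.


height_mm = gray/255 × 1.455; cell vol = 0.85² × mean(4 corners)
unit = 0.85² × 1.455 / (4×255) = 0.00103062 mm³ per gray-sum
row 0: Σ corner-gray over 6 cells = 3068  → 3.1620
row 1: Σ corner-gray over 6 cells = 3061  → 3.1547
row 2: Σ corner-gray over 6 cells = 2251  → 2.3199
row 3: Σ corner-gray over 6 cells = 3031  → 3.1238
row 4: Σ corner-gray over 6 cells = 3463  → 3.5691
row 5: Σ corner-gray over 6 cells = 3515  → 3.6226
row 6: Σ corner-gray over 6 cells = 3584  → 3.6938
row 7: Σ corner-gray over 6 cells = 3222  → 3.3207
row 8: Σ corner-gray over 6 cells = 3598  → 3.7082
row 9: Σ corner-gray over 6 cells = 3738  → 3.8525
row 10: Σ corner-gray over 6 cells = 3082  → 3.1764
row 11: Σ corner-gray over 6 cells = 2292  → 2.3622
row 12: Σ corner-gray over 6 cells = 2879  → 2.9672
Σ rows: total corner-gray = 40784  → 42.0330 mm³

42.033


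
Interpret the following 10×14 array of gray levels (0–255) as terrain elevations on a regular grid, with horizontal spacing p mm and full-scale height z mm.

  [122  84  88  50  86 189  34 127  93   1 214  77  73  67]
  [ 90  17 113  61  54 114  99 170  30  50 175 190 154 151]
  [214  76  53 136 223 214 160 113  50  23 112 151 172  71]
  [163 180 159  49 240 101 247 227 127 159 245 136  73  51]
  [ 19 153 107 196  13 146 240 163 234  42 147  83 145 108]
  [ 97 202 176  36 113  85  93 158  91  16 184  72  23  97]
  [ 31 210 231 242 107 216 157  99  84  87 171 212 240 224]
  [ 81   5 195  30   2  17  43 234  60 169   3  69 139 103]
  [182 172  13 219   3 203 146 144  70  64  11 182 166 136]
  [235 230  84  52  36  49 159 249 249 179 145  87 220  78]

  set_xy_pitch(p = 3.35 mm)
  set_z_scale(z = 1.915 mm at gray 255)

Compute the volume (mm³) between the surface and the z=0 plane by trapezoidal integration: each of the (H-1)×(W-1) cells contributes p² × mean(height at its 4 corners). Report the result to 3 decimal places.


1217.660

height_mm = gray/255 × 1.915; cell vol = 3.35² × mean(4 corners)
unit = 3.35² × 1.915 / (4×255) = 0.0210697 mm³ per gray-sum
row 0: Σ corner-gray over 13 cells = 5116  → 107.7926
row 1: Σ corner-gray over 13 cells = 5946  → 125.2804
row 2: Σ corner-gray over 13 cells = 7351  → 154.8833
row 3: Σ corner-gray over 13 cells = 7565  → 159.3922
row 4: Σ corner-gray over 13 cells = 6157  → 129.7261
row 5: Σ corner-gray over 13 cells = 7059  → 148.7310
row 6: Σ corner-gray over 13 cells = 6483  → 136.5948
row 7: Σ corner-gray over 13 cells = 5220  → 109.9838
row 8: Σ corner-gray over 13 cells = 6895  → 145.2755
Σ rows: total corner-gray = 57792  → 1217.6597 mm³


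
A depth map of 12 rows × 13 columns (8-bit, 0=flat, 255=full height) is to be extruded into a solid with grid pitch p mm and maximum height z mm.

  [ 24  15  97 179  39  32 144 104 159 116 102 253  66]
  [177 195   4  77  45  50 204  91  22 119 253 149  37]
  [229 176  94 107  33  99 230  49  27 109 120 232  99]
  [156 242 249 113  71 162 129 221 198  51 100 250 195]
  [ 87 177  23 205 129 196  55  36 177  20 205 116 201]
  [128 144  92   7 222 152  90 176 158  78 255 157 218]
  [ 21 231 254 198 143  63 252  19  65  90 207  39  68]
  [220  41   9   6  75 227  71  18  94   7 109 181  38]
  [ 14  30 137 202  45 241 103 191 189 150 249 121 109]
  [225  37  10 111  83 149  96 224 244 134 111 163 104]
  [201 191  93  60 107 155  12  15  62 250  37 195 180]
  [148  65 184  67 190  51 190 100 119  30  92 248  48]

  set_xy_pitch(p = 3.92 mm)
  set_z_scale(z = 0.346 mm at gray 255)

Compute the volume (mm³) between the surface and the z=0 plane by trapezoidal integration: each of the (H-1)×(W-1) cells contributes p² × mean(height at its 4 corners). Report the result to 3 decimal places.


342.984

height_mm = gray/255 × 0.346; cell vol = 3.92² × mean(4 corners)
unit = 3.92² × 0.346 / (4×255) = 0.00521252 mm³ per gray-sum
row 0: Σ corner-gray over 12 cells = 5202  → 27.1155
row 1: Σ corner-gray over 12 cells = 5512  → 28.7314
row 2: Σ corner-gray over 12 cells = 6803  → 35.4608
row 3: Σ corner-gray over 12 cells = 6889  → 35.9091
row 4: Σ corner-gray over 12 cells = 6374  → 33.2246
row 5: Σ corner-gray over 12 cells = 6619  → 34.5017
row 6: Σ corner-gray over 12 cells = 5145  → 26.8184
row 7: Σ corner-gray over 12 cells = 5373  → 28.0069
row 8: Σ corner-gray over 12 cells = 6492  → 33.8397
row 9: Σ corner-gray over 12 cells = 5788  → 30.1701
row 10: Σ corner-gray over 12 cells = 5603  → 29.2058
Σ rows: total corner-gray = 65800  → 342.9841 mm³


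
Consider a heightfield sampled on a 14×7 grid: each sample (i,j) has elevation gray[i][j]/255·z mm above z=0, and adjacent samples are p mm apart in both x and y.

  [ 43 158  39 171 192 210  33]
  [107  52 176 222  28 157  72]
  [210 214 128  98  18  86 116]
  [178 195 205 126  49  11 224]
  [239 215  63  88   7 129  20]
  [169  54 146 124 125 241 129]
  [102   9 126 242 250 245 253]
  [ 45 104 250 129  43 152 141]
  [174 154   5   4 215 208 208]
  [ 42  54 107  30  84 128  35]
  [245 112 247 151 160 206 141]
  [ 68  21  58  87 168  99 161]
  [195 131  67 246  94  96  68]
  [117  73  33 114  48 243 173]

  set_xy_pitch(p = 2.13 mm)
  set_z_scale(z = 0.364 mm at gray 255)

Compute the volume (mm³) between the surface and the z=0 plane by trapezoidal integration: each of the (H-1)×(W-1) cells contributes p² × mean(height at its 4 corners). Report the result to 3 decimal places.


height_mm = gray/255 × 0.364; cell vol = 2.13² × mean(4 corners)
unit = 2.13² × 0.364 / (4×255) = 0.00161905 mm³ per gray-sum
row 0: Σ corner-gray over 6 cells = 3065  → 4.9624
row 1: Σ corner-gray over 6 cells = 2863  → 4.6353
row 2: Σ corner-gray over 6 cells = 2988  → 4.8377
row 3: Σ corner-gray over 6 cells = 2837  → 4.5932
row 4: Σ corner-gray over 6 cells = 2941  → 4.7616
row 5: Σ corner-gray over 6 cells = 3777  → 6.1152
row 6: Σ corner-gray over 6 cells = 3641  → 5.8950
row 7: Σ corner-gray over 6 cells = 3096  → 5.0126
row 8: Σ corner-gray over 6 cells = 2437  → 3.9456
row 9: Σ corner-gray over 6 cells = 3021  → 4.8912
row 10: Σ corner-gray over 6 cells = 3233  → 5.2344
row 11: Σ corner-gray over 6 cells = 2626  → 4.2516
row 12: Σ corner-gray over 6 cells = 2843  → 4.6030
Σ rows: total corner-gray = 39368  → 63.7388 mm³

63.739


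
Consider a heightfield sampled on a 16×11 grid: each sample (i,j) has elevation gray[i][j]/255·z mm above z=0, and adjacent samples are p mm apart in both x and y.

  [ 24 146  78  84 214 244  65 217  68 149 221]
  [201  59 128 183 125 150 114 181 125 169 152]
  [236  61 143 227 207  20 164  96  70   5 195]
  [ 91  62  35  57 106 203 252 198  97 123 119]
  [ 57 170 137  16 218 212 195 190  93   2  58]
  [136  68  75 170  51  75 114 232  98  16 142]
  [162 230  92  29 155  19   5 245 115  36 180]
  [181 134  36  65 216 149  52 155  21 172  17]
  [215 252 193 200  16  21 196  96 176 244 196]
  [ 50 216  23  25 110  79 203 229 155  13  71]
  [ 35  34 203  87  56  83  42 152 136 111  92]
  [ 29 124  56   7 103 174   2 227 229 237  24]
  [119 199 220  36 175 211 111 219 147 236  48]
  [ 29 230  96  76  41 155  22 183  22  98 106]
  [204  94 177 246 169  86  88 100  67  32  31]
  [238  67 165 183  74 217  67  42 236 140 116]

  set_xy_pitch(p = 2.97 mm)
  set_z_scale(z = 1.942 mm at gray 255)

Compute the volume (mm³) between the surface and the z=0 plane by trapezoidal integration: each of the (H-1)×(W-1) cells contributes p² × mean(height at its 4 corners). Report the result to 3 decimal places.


height_mm = gray/255 × 1.942; cell vol = 2.97² × mean(4 corners)
unit = 2.97² × 1.942 / (4×255) = 0.0167943 mm³ per gray-sum
row 0: Σ corner-gray over 10 cells = 5596  → 93.9809
row 1: Σ corner-gray over 10 cells = 5238  → 87.9686
row 2: Σ corner-gray over 10 cells = 4893  → 82.1745
row 3: Σ corner-gray over 10 cells = 5057  → 84.9288
row 4: Σ corner-gray over 10 cells = 4657  → 78.2111
row 5: Σ corner-gray over 10 cells = 4270  → 71.7117
row 6: Σ corner-gray over 10 cells = 4392  → 73.7606
row 7: Σ corner-gray over 10 cells = 5397  → 90.6388
row 8: Σ corner-gray over 10 cells = 5426  → 91.1259
row 9: Σ corner-gray over 10 cells = 4162  → 69.8979
row 10: Σ corner-gray over 10 cells = 4306  → 72.3163
row 11: Σ corner-gray over 10 cells = 5646  → 94.8206
row 12: Σ corner-gray over 10 cells = 5256  → 88.2709
row 13: Σ corner-gray over 10 cells = 4334  → 72.7865
row 14: Σ corner-gray over 10 cells = 5089  → 85.4662
Σ rows: total corner-gray = 73719  → 1238.0591 mm³

1238.059


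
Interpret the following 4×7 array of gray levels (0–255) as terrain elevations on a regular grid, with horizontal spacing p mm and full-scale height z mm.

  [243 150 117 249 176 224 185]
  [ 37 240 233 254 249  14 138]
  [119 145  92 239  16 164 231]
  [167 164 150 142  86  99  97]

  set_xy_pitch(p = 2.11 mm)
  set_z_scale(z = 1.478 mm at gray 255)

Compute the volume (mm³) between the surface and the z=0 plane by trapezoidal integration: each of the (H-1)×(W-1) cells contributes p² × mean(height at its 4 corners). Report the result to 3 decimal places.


73.802

height_mm = gray/255 × 1.478; cell vol = 2.11² × mean(4 corners)
unit = 2.11² × 1.478 / (4×255) = 0.00645118 mm³ per gray-sum
row 0: Σ corner-gray over 6 cells = 4415  → 28.4820
row 1: Σ corner-gray over 6 cells = 3817  → 24.6242
row 2: Σ corner-gray over 6 cells = 3208  → 20.6954
Σ rows: total corner-gray = 11440  → 73.8015 mm³


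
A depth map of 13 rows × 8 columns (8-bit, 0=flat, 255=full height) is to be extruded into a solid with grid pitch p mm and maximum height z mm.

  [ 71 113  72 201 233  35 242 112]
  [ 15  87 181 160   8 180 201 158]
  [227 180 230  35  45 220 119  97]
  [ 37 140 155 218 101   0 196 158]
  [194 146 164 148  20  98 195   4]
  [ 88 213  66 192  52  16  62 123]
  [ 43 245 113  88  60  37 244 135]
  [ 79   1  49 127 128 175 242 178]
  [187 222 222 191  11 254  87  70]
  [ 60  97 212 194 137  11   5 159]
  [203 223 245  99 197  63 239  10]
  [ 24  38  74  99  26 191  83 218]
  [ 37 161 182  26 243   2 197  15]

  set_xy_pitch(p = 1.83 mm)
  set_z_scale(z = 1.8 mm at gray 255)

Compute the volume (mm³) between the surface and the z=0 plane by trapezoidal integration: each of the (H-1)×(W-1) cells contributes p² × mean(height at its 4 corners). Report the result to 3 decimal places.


253.005

height_mm = gray/255 × 1.8; cell vol = 1.83² × mean(4 corners)
unit = 1.83² × 1.8 / (4×255) = 0.00590982 mm³ per gray-sum
row 0: Σ corner-gray over 7 cells = 3782  → 22.3510
row 1: Σ corner-gray over 7 cells = 3789  → 22.3923
row 2: Σ corner-gray over 7 cells = 3797  → 22.4396
row 3: Σ corner-gray over 7 cells = 3555  → 21.0094
row 4: Σ corner-gray over 7 cells = 3153  → 18.6337
row 5: Σ corner-gray over 7 cells = 3165  → 18.7046
row 6: Σ corner-gray over 7 cells = 3453  → 20.4066
row 7: Σ corner-gray over 7 cells = 3932  → 23.2374
row 8: Σ corner-gray over 7 cells = 3762  → 22.2328
row 9: Σ corner-gray over 7 cells = 3876  → 22.9065
row 10: Σ corner-gray over 7 cells = 3609  → 21.3286
row 11: Σ corner-gray over 7 cells = 2938  → 17.3631
Σ rows: total corner-gray = 42811  → 253.0055 mm³


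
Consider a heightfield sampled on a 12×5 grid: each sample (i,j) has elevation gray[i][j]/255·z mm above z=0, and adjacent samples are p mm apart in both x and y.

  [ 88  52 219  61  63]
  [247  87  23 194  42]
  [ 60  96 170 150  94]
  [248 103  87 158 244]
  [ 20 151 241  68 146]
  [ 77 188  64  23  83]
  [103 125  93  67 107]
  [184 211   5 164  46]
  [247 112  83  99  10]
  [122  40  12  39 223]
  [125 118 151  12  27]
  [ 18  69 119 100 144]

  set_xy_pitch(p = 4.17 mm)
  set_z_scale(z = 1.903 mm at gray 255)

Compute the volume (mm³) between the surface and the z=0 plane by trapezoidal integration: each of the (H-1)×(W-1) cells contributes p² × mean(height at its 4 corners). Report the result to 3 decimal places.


616.370

height_mm = gray/255 × 1.903; cell vol = 4.17² × mean(4 corners)
unit = 4.17² × 1.903 / (4×255) = 0.0324422 mm³ per gray-sum
row 0: Σ corner-gray over 4 cells = 1712  → 55.5411
row 1: Σ corner-gray over 4 cells = 1883  → 61.0887
row 2: Σ corner-gray over 4 cells = 2174  → 70.5294
row 3: Σ corner-gray over 4 cells = 2274  → 73.7736
row 4: Σ corner-gray over 4 cells = 1796  → 58.2662
row 5: Σ corner-gray over 4 cells = 1490  → 48.3389
row 6: Σ corner-gray over 4 cells = 1770  → 57.4228
row 7: Σ corner-gray over 4 cells = 1835  → 59.5315
row 8: Σ corner-gray over 4 cells = 1372  → 44.5107
row 9: Σ corner-gray over 4 cells = 1241  → 40.2608
row 10: Σ corner-gray over 4 cells = 1452  → 47.1061
Σ rows: total corner-gray = 18999  → 616.3700 mm³


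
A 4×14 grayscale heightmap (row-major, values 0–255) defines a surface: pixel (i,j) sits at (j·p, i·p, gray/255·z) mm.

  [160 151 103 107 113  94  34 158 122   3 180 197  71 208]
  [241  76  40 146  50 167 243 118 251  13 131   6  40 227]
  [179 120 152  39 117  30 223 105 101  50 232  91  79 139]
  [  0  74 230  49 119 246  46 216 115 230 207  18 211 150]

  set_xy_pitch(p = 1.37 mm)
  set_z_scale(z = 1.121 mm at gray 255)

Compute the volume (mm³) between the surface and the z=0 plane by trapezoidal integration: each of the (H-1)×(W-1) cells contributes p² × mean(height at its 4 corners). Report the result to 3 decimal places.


height_mm = gray/255 × 1.121; cell vol = 1.37² × mean(4 corners)
unit = 1.37² × 1.121 / (4×255) = 0.00206275 mm³ per gray-sum
row 0: Σ corner-gray over 13 cells = 6064  → 12.5085
row 1: Σ corner-gray over 13 cells = 6026  → 12.4301
row 2: Σ corner-gray over 13 cells = 6668  → 13.7544
Σ rows: total corner-gray = 18758  → 38.6931 mm³

38.693


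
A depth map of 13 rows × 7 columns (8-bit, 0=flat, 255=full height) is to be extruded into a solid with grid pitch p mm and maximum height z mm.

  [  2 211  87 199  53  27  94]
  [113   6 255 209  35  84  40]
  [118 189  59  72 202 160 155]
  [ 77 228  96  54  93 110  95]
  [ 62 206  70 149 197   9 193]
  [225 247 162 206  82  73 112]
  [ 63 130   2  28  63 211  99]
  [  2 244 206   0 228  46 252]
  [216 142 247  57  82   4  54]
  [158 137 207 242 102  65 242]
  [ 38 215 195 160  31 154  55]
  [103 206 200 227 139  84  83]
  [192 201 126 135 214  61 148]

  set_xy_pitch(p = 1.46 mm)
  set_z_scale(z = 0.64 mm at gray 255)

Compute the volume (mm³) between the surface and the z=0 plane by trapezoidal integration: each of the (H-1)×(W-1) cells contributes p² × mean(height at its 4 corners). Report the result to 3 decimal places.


height_mm = gray/255 × 0.64; cell vol = 1.46² × mean(4 corners)
unit = 1.46² × 0.64 / (4×255) = 0.00133747 mm³ per gray-sum
row 0: Σ corner-gray over 6 cells = 2581  → 3.4520
row 1: Σ corner-gray over 6 cells = 2968  → 3.9696
row 2: Σ corner-gray over 6 cells = 2971  → 3.9736
row 3: Σ corner-gray over 6 cells = 2851  → 3.8131
row 4: Σ corner-gray over 6 cells = 3394  → 4.5394
row 5: Σ corner-gray over 6 cells = 2907  → 3.8880
row 6: Σ corner-gray over 6 cells = 2732  → 3.6540
row 7: Σ corner-gray over 6 cells = 3036  → 4.0606
row 8: Σ corner-gray over 6 cells = 3240  → 4.3334
row 9: Σ corner-gray over 6 cells = 3509  → 4.6932
row 10: Σ corner-gray over 6 cells = 3501  → 4.6825
row 11: Σ corner-gray over 6 cells = 3712  → 4.9647
Σ rows: total corner-gray = 37402  → 50.0242 mm³

50.024


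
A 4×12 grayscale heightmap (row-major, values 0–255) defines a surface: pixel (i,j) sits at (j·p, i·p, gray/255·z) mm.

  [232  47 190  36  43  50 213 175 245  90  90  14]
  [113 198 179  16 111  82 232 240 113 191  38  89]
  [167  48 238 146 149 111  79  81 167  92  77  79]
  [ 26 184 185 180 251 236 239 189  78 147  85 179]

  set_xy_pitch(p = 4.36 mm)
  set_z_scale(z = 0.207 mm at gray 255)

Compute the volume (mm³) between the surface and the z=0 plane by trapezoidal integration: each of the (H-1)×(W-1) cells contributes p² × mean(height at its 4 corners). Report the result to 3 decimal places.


height_mm = gray/255 × 0.207; cell vol = 4.36² × mean(4 corners)
unit = 4.36² × 0.207 / (4×255) = 0.00385783 mm³ per gray-sum
row 0: Σ corner-gray over 11 cells = 5606  → 21.6270
row 1: Σ corner-gray over 11 cells = 5624  → 21.6964
row 2: Σ corner-gray over 11 cells = 6375  → 24.5937
Σ rows: total corner-gray = 17605  → 67.9171 mm³

67.917


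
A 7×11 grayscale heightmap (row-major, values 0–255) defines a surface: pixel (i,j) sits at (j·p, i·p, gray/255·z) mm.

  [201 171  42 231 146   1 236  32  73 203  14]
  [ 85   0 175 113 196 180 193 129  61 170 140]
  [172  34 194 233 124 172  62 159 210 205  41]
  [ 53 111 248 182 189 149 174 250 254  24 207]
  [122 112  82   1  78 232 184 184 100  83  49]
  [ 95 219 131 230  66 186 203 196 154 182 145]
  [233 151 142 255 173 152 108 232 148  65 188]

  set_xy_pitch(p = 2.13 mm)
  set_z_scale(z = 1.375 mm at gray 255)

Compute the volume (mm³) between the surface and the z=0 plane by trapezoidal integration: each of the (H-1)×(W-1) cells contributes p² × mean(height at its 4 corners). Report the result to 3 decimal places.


height_mm = gray/255 × 1.375; cell vol = 2.13² × mean(4 corners)
unit = 2.13² × 1.375 / (4×255) = 0.00611592 mm³ per gray-sum
row 0: Σ corner-gray over 10 cells = 5144  → 31.4603
row 1: Σ corner-gray over 10 cells = 5658  → 34.6039
row 2: Σ corner-gray over 10 cells = 6421  → 39.2703
row 3: Σ corner-gray over 10 cells = 5705  → 34.8913
row 4: Σ corner-gray over 10 cells = 5657  → 34.5978
row 5: Σ corner-gray over 10 cells = 6647  → 40.6525
Σ rows: total corner-gray = 35232  → 215.4761 mm³

215.476


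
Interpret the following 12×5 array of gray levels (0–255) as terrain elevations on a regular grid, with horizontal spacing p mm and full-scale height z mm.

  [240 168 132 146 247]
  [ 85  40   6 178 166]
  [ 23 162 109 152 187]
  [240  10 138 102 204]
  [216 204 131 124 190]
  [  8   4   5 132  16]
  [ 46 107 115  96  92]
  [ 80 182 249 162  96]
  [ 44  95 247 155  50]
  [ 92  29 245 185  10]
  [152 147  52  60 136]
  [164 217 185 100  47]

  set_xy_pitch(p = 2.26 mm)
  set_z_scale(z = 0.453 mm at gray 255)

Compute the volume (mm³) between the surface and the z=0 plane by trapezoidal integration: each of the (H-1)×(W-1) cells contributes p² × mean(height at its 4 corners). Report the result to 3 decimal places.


48.434

height_mm = gray/255 × 0.453; cell vol = 2.26² × mean(4 corners)
unit = 2.26² × 0.453 / (4×255) = 0.00226838 mm³ per gray-sum
row 0: Σ corner-gray over 4 cells = 2078  → 4.7137
row 1: Σ corner-gray over 4 cells = 1755  → 3.9810
row 2: Σ corner-gray over 4 cells = 2000  → 4.5368
row 3: Σ corner-gray over 4 cells = 2268  → 5.1447
row 4: Σ corner-gray over 4 cells = 1630  → 3.6975
row 5: Σ corner-gray over 4 cells = 1080  → 2.4498
row 6: Σ corner-gray over 4 cells = 2136  → 4.8452
row 7: Σ corner-gray over 4 cells = 2450  → 5.5575
row 8: Σ corner-gray over 4 cells = 2108  → 4.7817
row 9: Σ corner-gray over 4 cells = 1826  → 4.1421
row 10: Σ corner-gray over 4 cells = 2021  → 4.5844
Σ rows: total corner-gray = 21352  → 48.4343 mm³


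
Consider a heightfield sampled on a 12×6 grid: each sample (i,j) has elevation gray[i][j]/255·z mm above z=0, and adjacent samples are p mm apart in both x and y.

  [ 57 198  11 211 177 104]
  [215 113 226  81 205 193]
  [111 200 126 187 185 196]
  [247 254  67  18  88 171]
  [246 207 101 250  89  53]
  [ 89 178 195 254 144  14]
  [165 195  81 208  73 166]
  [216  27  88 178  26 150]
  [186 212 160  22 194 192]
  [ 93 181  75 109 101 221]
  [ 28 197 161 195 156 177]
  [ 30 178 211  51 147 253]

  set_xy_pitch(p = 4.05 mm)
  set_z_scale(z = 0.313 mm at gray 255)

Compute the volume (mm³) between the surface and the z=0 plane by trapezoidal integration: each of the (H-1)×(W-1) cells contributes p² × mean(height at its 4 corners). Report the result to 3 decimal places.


height_mm = gray/255 × 0.313; cell vol = 4.05² × mean(4 corners)
unit = 4.05² × 0.313 / (4×255) = 0.00503332 mm³ per gray-sum
row 0: Σ corner-gray over 5 cells = 3013  → 15.1654
row 1: Σ corner-gray over 5 cells = 3361  → 16.9170
row 2: Σ corner-gray over 5 cells = 2975  → 14.9741
row 3: Σ corner-gray over 5 cells = 2865  → 14.4205
row 4: Σ corner-gray over 5 cells = 3238  → 16.2979
row 5: Σ corner-gray over 5 cells = 3090  → 15.5529
row 6: Σ corner-gray over 5 cells = 2449  → 12.3266
row 7: Σ corner-gray over 5 cells = 2558  → 12.8752
row 8: Σ corner-gray over 5 cells = 2800  → 14.0933
row 9: Σ corner-gray over 5 cells = 2869  → 14.4406
row 10: Σ corner-gray over 5 cells = 3080  → 15.5026
Σ rows: total corner-gray = 32298  → 162.5660 mm³

162.566


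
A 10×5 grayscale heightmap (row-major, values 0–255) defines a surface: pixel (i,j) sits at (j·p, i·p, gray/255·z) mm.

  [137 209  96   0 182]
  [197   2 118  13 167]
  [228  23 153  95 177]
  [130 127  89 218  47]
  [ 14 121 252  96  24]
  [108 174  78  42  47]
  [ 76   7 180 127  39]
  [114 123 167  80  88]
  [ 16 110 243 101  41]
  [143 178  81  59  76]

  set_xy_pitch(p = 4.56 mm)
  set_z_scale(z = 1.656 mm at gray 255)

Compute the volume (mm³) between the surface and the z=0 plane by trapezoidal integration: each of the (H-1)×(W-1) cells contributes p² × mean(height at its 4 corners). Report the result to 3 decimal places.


532.245

height_mm = gray/255 × 1.656; cell vol = 4.56² × mean(4 corners)
unit = 4.56² × 1.656 / (4×255) = 0.033759 mm³ per gray-sum
row 0: Σ corner-gray over 4 cells = 1559  → 52.6303
row 1: Σ corner-gray over 4 cells = 1577  → 53.2380
row 2: Σ corner-gray over 4 cells = 1992  → 67.2480
row 3: Σ corner-gray over 4 cells = 2021  → 68.2270
row 4: Σ corner-gray over 4 cells = 1719  → 58.0318
row 5: Σ corner-gray over 4 cells = 1486  → 50.1659
row 6: Σ corner-gray over 4 cells = 1685  → 56.8840
row 7: Σ corner-gray over 4 cells = 1907  → 64.3785
row 8: Σ corner-gray over 4 cells = 1820  → 61.4414
Σ rows: total corner-gray = 15766  → 532.2447 mm³


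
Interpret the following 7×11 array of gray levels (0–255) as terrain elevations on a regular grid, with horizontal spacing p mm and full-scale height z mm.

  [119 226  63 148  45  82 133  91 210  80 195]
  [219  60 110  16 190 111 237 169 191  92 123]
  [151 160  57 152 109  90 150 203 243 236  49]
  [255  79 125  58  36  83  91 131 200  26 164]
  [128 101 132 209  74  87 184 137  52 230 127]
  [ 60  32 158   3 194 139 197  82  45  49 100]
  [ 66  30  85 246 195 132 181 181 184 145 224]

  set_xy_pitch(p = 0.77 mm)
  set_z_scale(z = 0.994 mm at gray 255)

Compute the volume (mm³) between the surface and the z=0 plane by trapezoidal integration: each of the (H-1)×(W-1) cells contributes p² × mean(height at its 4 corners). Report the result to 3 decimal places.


height_mm = gray/255 × 0.994; cell vol = 0.77² × mean(4 corners)
unit = 0.77² × 0.994 / (4×255) = 0.000577787 mm³ per gray-sum
row 0: Σ corner-gray over 10 cells = 5164  → 2.9837
row 1: Σ corner-gray over 10 cells = 5694  → 3.2899
row 2: Σ corner-gray over 10 cells = 5077  → 2.9334
row 3: Σ corner-gray over 10 cells = 4744  → 2.7410
row 4: Σ corner-gray over 10 cells = 4625  → 2.6723
row 5: Σ corner-gray over 10 cells = 5006  → 2.8924
Σ rows: total corner-gray = 30310  → 17.5127 mm³

17.513


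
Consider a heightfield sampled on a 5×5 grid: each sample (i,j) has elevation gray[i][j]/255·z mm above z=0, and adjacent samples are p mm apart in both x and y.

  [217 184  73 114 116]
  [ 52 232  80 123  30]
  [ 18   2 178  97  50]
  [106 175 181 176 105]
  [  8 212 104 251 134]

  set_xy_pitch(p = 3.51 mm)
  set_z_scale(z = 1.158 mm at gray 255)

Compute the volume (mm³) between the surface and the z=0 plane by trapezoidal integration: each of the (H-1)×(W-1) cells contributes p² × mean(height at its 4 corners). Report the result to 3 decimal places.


112.581

height_mm = gray/255 × 1.158; cell vol = 3.51² × mean(4 corners)
unit = 3.51² × 1.158 / (4×255) = 0.0139869 mm³ per gray-sum
row 0: Σ corner-gray over 4 cells = 2027  → 28.3515
row 1: Σ corner-gray over 4 cells = 1574  → 22.0154
row 2: Σ corner-gray over 4 cells = 1897  → 26.5332
row 3: Σ corner-gray over 4 cells = 2551  → 35.6807
Σ rows: total corner-gray = 8049  → 112.5809 mm³


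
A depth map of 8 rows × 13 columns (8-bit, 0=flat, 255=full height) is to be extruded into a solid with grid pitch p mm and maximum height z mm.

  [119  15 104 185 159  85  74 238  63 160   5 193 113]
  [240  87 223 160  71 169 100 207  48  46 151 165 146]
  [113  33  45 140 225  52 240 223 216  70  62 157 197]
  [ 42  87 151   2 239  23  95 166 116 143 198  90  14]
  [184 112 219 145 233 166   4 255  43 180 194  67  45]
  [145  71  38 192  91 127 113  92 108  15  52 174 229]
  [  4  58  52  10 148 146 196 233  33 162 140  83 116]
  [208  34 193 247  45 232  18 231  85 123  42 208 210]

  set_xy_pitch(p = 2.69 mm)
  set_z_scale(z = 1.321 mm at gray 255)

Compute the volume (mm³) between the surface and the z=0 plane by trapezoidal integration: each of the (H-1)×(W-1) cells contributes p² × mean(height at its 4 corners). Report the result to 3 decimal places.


height_mm = gray/255 × 1.321; cell vol = 2.69² × mean(4 corners)
unit = 2.69² × 1.321 / (4×255) = 0.00937146 mm³ per gray-sum
row 0: Σ corner-gray over 12 cells = 6034  → 56.5474
row 1: Σ corner-gray over 12 cells = 6476  → 60.6896
row 2: Σ corner-gray over 12 cells = 5912  → 55.4041
row 3: Σ corner-gray over 12 cells = 6141  → 57.5501
row 4: Σ corner-gray over 12 cells = 5985  → 56.0882
row 5: Σ corner-gray over 12 cells = 5162  → 48.3755
row 6: Σ corner-gray over 12 cells = 5976  → 56.0038
Σ rows: total corner-gray = 41686  → 390.6586 mm³

390.659


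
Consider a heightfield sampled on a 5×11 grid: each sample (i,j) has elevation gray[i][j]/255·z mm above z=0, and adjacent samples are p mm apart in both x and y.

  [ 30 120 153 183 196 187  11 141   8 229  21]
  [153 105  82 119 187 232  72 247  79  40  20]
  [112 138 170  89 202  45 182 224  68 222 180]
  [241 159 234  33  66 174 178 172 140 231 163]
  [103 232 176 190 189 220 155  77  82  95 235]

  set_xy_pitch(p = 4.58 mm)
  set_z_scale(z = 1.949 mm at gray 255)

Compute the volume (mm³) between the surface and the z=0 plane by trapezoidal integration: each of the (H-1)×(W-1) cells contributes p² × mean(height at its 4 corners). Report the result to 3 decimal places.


920.870

height_mm = gray/255 × 1.949; cell vol = 4.58² × mean(4 corners)
unit = 4.58² × 1.949 / (4×255) = 0.0400814 mm³ per gray-sum
row 0: Σ corner-gray over 10 cells = 5006  → 200.6474
row 1: Σ corner-gray over 10 cells = 5471  → 219.2852
row 2: Σ corner-gray over 10 cells = 6150  → 246.5005
row 3: Σ corner-gray over 10 cells = 6348  → 254.4366
Σ rows: total corner-gray = 22975  → 920.8696 mm³


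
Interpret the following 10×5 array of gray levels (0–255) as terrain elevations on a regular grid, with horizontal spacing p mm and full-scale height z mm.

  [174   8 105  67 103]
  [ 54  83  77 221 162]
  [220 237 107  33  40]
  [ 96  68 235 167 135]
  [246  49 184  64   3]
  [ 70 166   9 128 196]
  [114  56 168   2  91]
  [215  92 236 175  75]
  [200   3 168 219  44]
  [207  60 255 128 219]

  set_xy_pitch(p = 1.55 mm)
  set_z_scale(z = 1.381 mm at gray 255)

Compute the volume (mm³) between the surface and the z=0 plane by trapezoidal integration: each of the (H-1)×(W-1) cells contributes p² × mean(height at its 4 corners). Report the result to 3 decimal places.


height_mm = gray/255 × 1.381; cell vol = 1.55² × mean(4 corners)
unit = 1.55² × 1.381 / (4×255) = 0.0032528 mm³ per gray-sum
row 0: Σ corner-gray over 4 cells = 1615  → 5.2533
row 1: Σ corner-gray over 4 cells = 1992  → 6.4796
row 2: Σ corner-gray over 4 cells = 2185  → 7.1074
row 3: Σ corner-gray over 4 cells = 2014  → 6.5511
row 4: Σ corner-gray over 4 cells = 1715  → 5.5785
row 5: Σ corner-gray over 4 cells = 1529  → 4.9735
row 6: Σ corner-gray over 4 cells = 1953  → 6.3527
row 7: Σ corner-gray over 4 cells = 2320  → 7.5465
row 8: Σ corner-gray over 4 cells = 2336  → 7.5985
Σ rows: total corner-gray = 17659  → 57.4411 mm³

57.441


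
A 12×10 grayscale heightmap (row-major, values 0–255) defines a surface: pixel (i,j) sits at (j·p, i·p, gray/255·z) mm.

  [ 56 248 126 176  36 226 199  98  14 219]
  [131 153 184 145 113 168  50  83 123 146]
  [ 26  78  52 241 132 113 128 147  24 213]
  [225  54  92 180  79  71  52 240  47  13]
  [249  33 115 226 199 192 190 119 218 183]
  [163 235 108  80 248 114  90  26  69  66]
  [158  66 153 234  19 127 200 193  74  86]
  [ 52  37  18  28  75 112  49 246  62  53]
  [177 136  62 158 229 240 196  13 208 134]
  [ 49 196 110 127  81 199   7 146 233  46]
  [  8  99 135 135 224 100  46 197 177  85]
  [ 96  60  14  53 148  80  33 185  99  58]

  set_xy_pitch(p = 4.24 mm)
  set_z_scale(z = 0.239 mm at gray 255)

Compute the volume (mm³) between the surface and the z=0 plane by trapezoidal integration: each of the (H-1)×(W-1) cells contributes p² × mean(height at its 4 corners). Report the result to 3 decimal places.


207.153

height_mm = gray/255 × 0.239; cell vol = 4.24² × mean(4 corners)
unit = 4.24² × 0.239 / (4×255) = 0.0042124 mm³ per gray-sum
row 0: Σ corner-gray over 9 cells = 4836  → 20.3712
row 1: Σ corner-gray over 9 cells = 4384  → 18.4672
row 2: Σ corner-gray over 9 cells = 3937  → 16.5842
row 3: Σ corner-gray over 9 cells = 4884  → 20.5734
row 4: Σ corner-gray over 9 cells = 5185  → 21.8413
row 5: Σ corner-gray over 9 cells = 4545  → 19.1454
row 6: Σ corner-gray over 9 cells = 3735  → 15.7333
row 7: Σ corner-gray over 9 cells = 4154  → 17.4983
row 8: Σ corner-gray over 9 cells = 5088  → 21.4327
row 9: Σ corner-gray over 9 cells = 4612  → 19.4276
row 10: Σ corner-gray over 9 cells = 3817  → 16.0787
Σ rows: total corner-gray = 49177  → 207.1531 mm³


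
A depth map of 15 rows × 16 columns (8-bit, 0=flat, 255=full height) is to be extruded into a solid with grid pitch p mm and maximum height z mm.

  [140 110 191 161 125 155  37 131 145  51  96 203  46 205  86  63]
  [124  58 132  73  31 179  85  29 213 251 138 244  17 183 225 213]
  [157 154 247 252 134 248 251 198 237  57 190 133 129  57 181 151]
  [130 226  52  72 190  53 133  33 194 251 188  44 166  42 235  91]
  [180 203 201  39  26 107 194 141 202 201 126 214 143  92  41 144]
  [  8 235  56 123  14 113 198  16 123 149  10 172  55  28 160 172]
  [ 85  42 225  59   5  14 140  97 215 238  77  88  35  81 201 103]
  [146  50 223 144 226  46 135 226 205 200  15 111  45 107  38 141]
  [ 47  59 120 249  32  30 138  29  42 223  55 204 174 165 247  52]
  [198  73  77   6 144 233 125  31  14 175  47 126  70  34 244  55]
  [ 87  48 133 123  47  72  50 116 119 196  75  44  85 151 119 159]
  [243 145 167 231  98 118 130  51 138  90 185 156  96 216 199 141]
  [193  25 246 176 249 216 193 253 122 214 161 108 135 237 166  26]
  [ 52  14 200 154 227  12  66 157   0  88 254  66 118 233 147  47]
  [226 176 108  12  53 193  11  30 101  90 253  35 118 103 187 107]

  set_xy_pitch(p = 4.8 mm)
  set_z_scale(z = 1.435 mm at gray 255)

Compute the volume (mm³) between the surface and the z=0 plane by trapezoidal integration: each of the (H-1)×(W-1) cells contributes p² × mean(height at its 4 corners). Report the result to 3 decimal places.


3499.234

height_mm = gray/255 × 1.435; cell vol = 4.8² × mean(4 corners)
unit = 4.8² × 1.435 / (4×255) = 0.0324141 mm³ per gray-sum
row 0: Σ corner-gray over 15 cells = 7740  → 250.8853
row 1: Σ corner-gray over 15 cells = 9297  → 301.3541
row 2: Σ corner-gray over 15 cells = 9223  → 298.9554
row 3: Σ corner-gray over 15 cells = 8163  → 264.5964
row 4: Σ corner-gray over 15 cells = 7268  → 235.5858
row 5: Σ corner-gray over 15 cells = 6306  → 204.4034
row 6: Σ corner-gray over 15 cells = 7051  → 228.5519
row 7: Σ corner-gray over 15 cells = 7462  → 241.8741
row 8: Σ corner-gray over 15 cells = 6684  → 216.6560
row 9: Σ corner-gray over 15 cells = 6053  → 196.2027
row 10: Σ corner-gray over 15 cells = 7426  → 240.7072
row 11: Σ corner-gray over 15 cells = 9645  → 312.6342
row 12: Σ corner-gray over 15 cells = 8792  → 284.9849
row 13: Σ corner-gray over 15 cells = 6844  → 221.8422
Σ rows: total corner-gray = 107954  → 3499.2337 mm³


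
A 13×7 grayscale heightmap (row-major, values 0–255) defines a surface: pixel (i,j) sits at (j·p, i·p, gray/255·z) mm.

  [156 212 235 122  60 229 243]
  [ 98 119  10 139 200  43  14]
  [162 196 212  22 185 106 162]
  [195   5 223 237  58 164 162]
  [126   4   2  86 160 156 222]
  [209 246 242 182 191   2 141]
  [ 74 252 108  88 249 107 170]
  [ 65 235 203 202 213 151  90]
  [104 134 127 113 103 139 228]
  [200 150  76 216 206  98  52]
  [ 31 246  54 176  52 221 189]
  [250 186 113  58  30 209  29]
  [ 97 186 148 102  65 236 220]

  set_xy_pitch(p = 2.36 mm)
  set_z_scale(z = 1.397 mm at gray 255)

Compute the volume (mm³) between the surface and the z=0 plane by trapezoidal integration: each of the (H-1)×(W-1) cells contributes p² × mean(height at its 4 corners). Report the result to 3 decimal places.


height_mm = gray/255 × 1.397; cell vol = 2.36² × mean(4 corners)
unit = 2.36² × 1.397 / (4×255) = 0.00762817 mm³ per gray-sum
row 0: Σ corner-gray over 6 cells = 3249  → 24.7839
row 1: Σ corner-gray over 6 cells = 2900  → 22.1217
row 2: Σ corner-gray over 6 cells = 3497  → 26.6757
row 3: Σ corner-gray over 6 cells = 2895  → 22.0835
row 4: Σ corner-gray over 6 cells = 3240  → 24.7153
row 5: Σ corner-gray over 6 cells = 3928  → 29.9634
row 6: Σ corner-gray over 6 cells = 4015  → 30.6271
row 7: Σ corner-gray over 6 cells = 3727  → 28.4302
row 8: Σ corner-gray over 6 cells = 3308  → 25.2340
row 9: Σ corner-gray over 6 cells = 3462  → 26.4087
row 10: Σ corner-gray over 6 cells = 3189  → 24.3262
row 11: Σ corner-gray over 6 cells = 3262  → 24.8831
Σ rows: total corner-gray = 40672  → 310.2528 mm³

310.253
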